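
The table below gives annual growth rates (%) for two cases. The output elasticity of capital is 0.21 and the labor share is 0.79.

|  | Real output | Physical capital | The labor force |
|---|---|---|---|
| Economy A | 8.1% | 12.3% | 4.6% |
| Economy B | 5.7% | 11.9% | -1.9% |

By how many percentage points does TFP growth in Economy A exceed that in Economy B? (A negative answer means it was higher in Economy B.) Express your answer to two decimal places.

-2.82 percentage points

Labor's share = 1 − 0.21 = 0.79.
Economy A: TFP = 8.1 − 2.583 − 3.634 = 1.883%.
Economy B: TFP = 5.7 − 2.499 + 1.501 = 4.702%.
Difference = 1.883 − (4.702) = -2.819 pp.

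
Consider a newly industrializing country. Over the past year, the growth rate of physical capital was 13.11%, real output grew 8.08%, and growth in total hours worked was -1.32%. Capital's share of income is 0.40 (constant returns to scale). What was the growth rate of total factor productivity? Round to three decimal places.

3.628%

Labor's share = 1 − 0.4 = 0.6.
Physical capital: 0.4 × 13.11 = 5.244 pp.
Total hours worked: 0.6 × (-1.32) = -0.792 pp.
TFP growth = 8.08 − 4.452 = 3.628%.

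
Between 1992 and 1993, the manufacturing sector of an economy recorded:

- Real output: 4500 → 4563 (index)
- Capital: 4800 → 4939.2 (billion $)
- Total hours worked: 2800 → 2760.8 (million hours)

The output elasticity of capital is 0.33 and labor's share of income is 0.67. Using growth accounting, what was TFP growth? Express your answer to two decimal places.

Real output growth = (4563 − 4500) / 4500 = 1.4%.
Capital growth = (4939.2 − 4800) / 4800 = 2.9%.
Total hours worked growth = (2760.8 − 2800) / 2800 = -1.4%.
Labor's share = 1 − 0.33 = 0.67.
Capital: 0.33 × 2.9 = 0.957 pp.
Total hours worked: 0.67 × (-1.4) = -0.938 pp.
TFP growth = 1.4 − 0.019 = 1.381%.

1.38%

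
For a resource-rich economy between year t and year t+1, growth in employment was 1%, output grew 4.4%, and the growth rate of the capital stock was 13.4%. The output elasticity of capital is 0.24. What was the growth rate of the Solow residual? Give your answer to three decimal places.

The Solow residual grew 0.424%.

Labor's share = 1 − 0.24 = 0.76.
The capital stock: 0.24 × 13.4 = 3.216 pp.
Employment: 0.76 × 1 = 0.76 pp.
TFP growth = 4.4 − 3.976 = 0.424%.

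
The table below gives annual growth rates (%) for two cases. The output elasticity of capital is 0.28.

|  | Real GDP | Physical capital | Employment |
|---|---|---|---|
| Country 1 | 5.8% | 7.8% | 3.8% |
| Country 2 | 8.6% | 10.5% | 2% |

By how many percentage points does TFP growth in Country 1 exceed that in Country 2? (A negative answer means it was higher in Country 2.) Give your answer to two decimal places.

-3.34 percentage points

Labor's share = 1 − 0.28 = 0.72.
Country 1: TFP = 5.8 − 2.184 − 2.736 = 0.88%.
Country 2: TFP = 8.6 − 2.94 − 1.44 = 4.22%.
Difference = 0.88 − (4.22) = -3.34 pp.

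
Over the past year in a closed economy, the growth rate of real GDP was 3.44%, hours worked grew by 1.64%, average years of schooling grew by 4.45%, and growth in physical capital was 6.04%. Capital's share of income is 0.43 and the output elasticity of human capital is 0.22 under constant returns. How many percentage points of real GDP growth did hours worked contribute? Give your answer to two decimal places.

Labor's share = 1 − 0.43 − 0.22 = 0.35.
Contribution = share × growth = 0.35 × 1.64 = 0.574 pp.

0.57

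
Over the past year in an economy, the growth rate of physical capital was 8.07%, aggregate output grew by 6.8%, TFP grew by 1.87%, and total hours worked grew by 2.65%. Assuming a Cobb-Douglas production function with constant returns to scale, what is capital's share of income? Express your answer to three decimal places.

0.421

gY = gA + α·gK + (1−α)·gL, so gY − gA − gL = α(gK − gL).
6.8 − 1.87 − 2.65 = α × (8.07 − 2.65).
2.28 = 5.42 α, so α = 0.42066.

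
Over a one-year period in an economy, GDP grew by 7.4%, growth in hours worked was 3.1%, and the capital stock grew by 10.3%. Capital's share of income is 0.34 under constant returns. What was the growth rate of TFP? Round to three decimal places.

TFP grew 1.852%.

Labor's share = 1 − 0.34 = 0.66.
The capital stock: 0.34 × 10.3 = 3.502 pp.
Hours worked: 0.66 × 3.1 = 2.046 pp.
TFP growth = 7.4 − 5.548 = 1.852%.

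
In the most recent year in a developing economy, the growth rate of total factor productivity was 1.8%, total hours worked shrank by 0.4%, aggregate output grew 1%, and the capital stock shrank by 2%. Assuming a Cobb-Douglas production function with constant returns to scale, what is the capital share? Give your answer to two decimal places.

0.25

gY = gA + α·gK + (1−α)·gL, so gY − gA − gL = α(gK − gL).
1 − 1.8 + 0.4 = α × (-2 − (-0.4)).
-0.4 = -1.6 α, so α = 0.25.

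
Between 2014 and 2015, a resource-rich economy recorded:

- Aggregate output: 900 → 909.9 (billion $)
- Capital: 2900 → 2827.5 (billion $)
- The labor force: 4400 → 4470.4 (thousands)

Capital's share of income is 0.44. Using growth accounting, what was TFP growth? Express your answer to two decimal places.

Aggregate output growth = (909.9 − 900) / 900 = 1.1%.
Capital growth = (2827.5 − 2900) / 2900 = -2.5%.
The labor force growth = (4470.4 − 4400) / 4400 = 1.6%.
Labor's share = 1 − 0.44 = 0.56.
Capital: 0.44 × (-2.5) = -1.1 pp.
The labor force: 0.56 × 1.6 = 0.896 pp.
TFP growth = 1.1 + 0.204 = 1.304%.

TFP growth was 1.30%.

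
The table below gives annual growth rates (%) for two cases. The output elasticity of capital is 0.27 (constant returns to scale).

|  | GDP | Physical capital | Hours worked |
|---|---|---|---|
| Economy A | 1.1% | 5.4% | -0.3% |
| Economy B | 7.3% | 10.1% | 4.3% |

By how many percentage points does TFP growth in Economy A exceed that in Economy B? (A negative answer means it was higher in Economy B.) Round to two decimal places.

Labor's share = 1 − 0.27 = 0.73.
Economy A: TFP = 1.1 − 1.458 + 0.219 = -0.139%.
Economy B: TFP = 7.3 − 2.727 − 3.139 = 1.434%.
Difference = -0.139 − (1.434) = -1.573 pp.

-1.57 percentage points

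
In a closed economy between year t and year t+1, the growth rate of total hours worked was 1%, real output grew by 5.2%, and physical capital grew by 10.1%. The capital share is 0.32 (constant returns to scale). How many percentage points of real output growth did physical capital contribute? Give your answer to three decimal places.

Contribution = share × growth = 0.32 × 10.1 = 3.232 pp.

3.232 percentage points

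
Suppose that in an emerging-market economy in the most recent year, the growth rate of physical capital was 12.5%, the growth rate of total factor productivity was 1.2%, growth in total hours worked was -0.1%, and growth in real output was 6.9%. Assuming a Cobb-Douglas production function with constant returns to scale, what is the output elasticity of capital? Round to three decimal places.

0.460

gY = gA + α·gK + (1−α)·gL, so gY − gA − gL = α(gK − gL).
6.9 − 1.2 + 0.1 = α × (12.5 − (-0.1)).
5.8 = 12.6 α, so α = 0.46032.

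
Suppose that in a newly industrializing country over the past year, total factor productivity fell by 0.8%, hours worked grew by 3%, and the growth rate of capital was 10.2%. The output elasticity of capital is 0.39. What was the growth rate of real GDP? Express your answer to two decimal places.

Labor's share = 1 − 0.39 = 0.61.
Capital: 0.39 × 10.2 = 3.978 pp.
Hours worked: 0.61 × 3 = 1.83 pp.
Output growth = -0.8 + 5.808 = 5.008%.

5.01%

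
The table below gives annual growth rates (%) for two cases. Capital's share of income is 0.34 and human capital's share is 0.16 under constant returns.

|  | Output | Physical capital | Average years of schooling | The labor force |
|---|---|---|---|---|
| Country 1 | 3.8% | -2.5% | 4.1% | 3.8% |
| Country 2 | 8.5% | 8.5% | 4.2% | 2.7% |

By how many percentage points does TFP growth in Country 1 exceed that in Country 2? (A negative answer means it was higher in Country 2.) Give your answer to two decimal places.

-1.49 percentage points

Labor's share = 1 − 0.34 − 0.16 = 0.5.
Country 1: TFP = 3.8 + 0.85 − 0.656 − 1.9 = 2.094%.
Country 2: TFP = 8.5 − 2.89 − 0.672 − 1.35 = 3.588%.
Difference = 2.094 − (3.588) = -1.494 pp.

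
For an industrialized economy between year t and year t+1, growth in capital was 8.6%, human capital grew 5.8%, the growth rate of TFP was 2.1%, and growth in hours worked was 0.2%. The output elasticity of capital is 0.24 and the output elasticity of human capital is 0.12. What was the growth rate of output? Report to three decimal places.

Output growth was 4.988%.

Labor's share = 1 − 0.24 − 0.12 = 0.64.
Capital: 0.24 × 8.6 = 2.064 pp.
Human capital: 0.12 × 5.8 = 0.696 pp.
Hours worked: 0.64 × 0.2 = 0.128 pp.
Output growth = 2.1 + 2.888 = 4.988%.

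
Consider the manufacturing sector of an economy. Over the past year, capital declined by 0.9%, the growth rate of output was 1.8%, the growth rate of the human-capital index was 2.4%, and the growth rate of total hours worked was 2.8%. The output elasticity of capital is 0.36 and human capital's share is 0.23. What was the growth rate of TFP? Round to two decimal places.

TFP growth was 0.42%.

Labor's share = 1 − 0.36 − 0.23 = 0.41.
Capital: 0.36 × (-0.9) = -0.324 pp.
The human-capital index: 0.23 × 2.4 = 0.552 pp.
Total hours worked: 0.41 × 2.8 = 1.148 pp.
TFP growth = 1.8 − 1.376 = 0.424%.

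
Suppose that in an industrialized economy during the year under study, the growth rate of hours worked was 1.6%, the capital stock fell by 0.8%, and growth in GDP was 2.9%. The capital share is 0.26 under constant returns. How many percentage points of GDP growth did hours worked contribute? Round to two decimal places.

Labor's share = 1 − 0.26 = 0.74.
Contribution = share × growth = 0.74 × 1.6 = 1.184 pp.

1.18 percentage points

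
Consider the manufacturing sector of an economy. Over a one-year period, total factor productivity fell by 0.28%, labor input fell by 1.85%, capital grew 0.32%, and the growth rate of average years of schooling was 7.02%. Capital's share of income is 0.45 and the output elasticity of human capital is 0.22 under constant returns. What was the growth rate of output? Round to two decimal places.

Output growth was 0.80%.

Labor's share = 1 − 0.45 − 0.22 = 0.33.
Capital: 0.45 × 0.32 = 0.144 pp.
Average years of schooling: 0.22 × 7.02 = 1.5444 pp.
Labor input: 0.33 × (-1.85) = -0.6105 pp.
Output growth = -0.28 + 1.0779 = 0.7979%.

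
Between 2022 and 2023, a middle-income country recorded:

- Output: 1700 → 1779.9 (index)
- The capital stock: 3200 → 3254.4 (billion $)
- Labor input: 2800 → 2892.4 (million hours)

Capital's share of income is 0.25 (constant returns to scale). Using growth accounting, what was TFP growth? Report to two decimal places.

Output growth = (1779.9 − 1700) / 1700 = 4.7%.
The capital stock growth = (3254.4 − 3200) / 3200 = 1.7%.
Labor input growth = (2892.4 − 2800) / 2800 = 3.3%.
Labor's share = 1 − 0.25 = 0.75.
The capital stock: 0.25 × 1.7 = 0.425 pp.
Labor input: 0.75 × 3.3 = 2.475 pp.
TFP growth = 4.7 − 2.9 = 1.8%.

1.80%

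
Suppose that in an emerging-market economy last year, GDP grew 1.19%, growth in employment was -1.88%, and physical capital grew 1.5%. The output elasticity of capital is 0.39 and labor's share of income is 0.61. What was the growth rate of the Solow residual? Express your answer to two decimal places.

The Solow residual grew 1.75%.

Labor's share = 1 − 0.39 = 0.61.
Physical capital: 0.39 × 1.5 = 0.585 pp.
Employment: 0.61 × (-1.88) = -1.1468 pp.
TFP growth = 1.19 + 0.5618 = 1.7518%.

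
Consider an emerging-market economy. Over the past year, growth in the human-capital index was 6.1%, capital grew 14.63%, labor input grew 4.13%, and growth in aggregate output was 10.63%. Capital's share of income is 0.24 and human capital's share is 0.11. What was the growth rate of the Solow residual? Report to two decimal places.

Labor's share = 1 − 0.24 − 0.11 = 0.65.
Capital: 0.24 × 14.63 = 3.5112 pp.
The human-capital index: 0.11 × 6.1 = 0.671 pp.
Labor input: 0.65 × 4.13 = 2.6845 pp.
TFP growth = 10.63 − 6.8667 = 3.7633%.

3.76%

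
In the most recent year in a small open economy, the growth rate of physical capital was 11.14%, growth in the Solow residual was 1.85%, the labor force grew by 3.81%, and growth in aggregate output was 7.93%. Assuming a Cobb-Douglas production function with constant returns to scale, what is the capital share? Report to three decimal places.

α = 0.310

gY = gA + α·gK + (1−α)·gL, so gY − gA − gL = α(gK − gL).
7.93 − 1.85 − 3.81 = α × (11.14 − 3.81).
2.27 = 7.33 α, so α = 0.30969.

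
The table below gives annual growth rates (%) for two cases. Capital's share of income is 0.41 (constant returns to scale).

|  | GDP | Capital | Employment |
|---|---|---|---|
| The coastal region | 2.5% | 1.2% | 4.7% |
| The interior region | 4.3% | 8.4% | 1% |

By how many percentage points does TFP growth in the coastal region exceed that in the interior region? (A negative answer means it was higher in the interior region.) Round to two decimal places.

Labor's share = 1 − 0.41 = 0.59.
The coastal region: TFP = 2.5 − 0.492 − 2.773 = -0.765%.
The interior region: TFP = 4.3 − 3.444 − 0.59 = 0.266%.
Difference = -0.765 − (0.266) = -1.031 pp.

-1.03 percentage points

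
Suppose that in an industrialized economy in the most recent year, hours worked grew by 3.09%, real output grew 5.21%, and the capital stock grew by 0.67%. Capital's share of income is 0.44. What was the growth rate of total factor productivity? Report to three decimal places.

Labor's share = 1 − 0.44 = 0.56.
The capital stock: 0.44 × 0.67 = 0.2948 pp.
Hours worked: 0.56 × 3.09 = 1.7304 pp.
TFP growth = 5.21 − 2.0252 = 3.1848%.

Total factor productivity grew 3.185%.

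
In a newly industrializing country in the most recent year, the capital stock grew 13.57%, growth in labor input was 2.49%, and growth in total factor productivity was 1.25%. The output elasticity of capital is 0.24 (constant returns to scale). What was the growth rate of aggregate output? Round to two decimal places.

6.40%

Labor's share = 1 − 0.24 = 0.76.
The capital stock: 0.24 × 13.57 = 3.2568 pp.
Labor input: 0.76 × 2.49 = 1.8924 pp.
Output growth = 1.25 + 5.1492 = 6.3992%.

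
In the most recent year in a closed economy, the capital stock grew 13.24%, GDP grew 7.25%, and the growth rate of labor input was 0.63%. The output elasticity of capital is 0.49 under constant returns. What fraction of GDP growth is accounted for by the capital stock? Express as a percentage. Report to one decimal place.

The capital stock contributed 0.49 × 13.24 = 6.4876 pp.
Share of growth = 6.4876 / 7.25 × 100 = 89.484%.

89.5%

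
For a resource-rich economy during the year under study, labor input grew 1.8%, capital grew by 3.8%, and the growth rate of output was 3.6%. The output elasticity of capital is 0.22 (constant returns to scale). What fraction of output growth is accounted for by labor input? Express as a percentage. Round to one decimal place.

Labor input accounted for 39.0% of growth.

Labor's share = 1 − 0.22 = 0.78.
Labor input contributed 0.78 × 1.8 = 1.404 pp.
Share of growth = 1.404 / 3.6 × 100 = 39%.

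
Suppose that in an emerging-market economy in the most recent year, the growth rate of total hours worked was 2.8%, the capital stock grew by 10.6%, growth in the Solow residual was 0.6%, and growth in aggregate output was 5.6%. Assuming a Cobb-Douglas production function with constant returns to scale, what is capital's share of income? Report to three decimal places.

gY = gA + α·gK + (1−α)·gL, so gY − gA − gL = α(gK − gL).
5.6 − 0.6 − 2.8 = α × (10.6 − 2.8).
2.2 = 7.8 α, so α = 0.28205.

Capital's share of income is 0.282.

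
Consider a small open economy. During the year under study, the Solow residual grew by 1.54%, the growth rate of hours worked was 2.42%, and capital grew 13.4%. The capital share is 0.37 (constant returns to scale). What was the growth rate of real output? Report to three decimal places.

Labor's share = 1 − 0.37 = 0.63.
Capital: 0.37 × 13.4 = 4.958 pp.
Hours worked: 0.63 × 2.42 = 1.5246 pp.
Output growth = 1.54 + 6.4826 = 8.0226%.

Real output grew 8.023%.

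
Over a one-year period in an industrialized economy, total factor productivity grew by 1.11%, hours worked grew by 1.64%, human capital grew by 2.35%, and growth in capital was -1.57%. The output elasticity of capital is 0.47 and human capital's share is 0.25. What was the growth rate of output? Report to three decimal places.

Output grew 1.419%.

Labor's share = 1 − 0.47 − 0.25 = 0.28.
Capital: 0.47 × (-1.57) = -0.7379 pp.
Human capital: 0.25 × 2.35 = 0.5875 pp.
Hours worked: 0.28 × 1.64 = 0.4592 pp.
Output growth = 1.11 + 0.3088 = 1.4188%.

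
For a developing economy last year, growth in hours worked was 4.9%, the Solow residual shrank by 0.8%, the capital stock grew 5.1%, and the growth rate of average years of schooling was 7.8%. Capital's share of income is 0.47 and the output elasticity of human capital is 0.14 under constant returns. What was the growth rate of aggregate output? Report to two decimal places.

Aggregate output grew 4.60%.

Labor's share = 1 − 0.47 − 0.14 = 0.39.
The capital stock: 0.47 × 5.1 = 2.397 pp.
Average years of schooling: 0.14 × 7.8 = 1.092 pp.
Hours worked: 0.39 × 4.9 = 1.911 pp.
Output growth = -0.8 + 5.4 = 4.6%.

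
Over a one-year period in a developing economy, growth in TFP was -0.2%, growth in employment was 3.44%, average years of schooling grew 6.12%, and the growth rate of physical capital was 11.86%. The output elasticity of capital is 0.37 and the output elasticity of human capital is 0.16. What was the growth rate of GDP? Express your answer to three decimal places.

GDP growth was 6.784%.

Labor's share = 1 − 0.37 − 0.16 = 0.47.
Physical capital: 0.37 × 11.86 = 4.3882 pp.
Average years of schooling: 0.16 × 6.12 = 0.9792 pp.
Employment: 0.47 × 3.44 = 1.6168 pp.
Output growth = -0.2 + 6.9842 = 6.7842%.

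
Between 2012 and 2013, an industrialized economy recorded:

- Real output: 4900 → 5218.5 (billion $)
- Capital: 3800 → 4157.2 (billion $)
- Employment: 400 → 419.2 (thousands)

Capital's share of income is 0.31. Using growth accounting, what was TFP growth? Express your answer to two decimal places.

TFP growth was 0.27%.

Real output growth = (5218.5 − 4900) / 4900 = 6.5%.
Capital growth = (4157.2 − 3800) / 3800 = 9.4%.
Employment growth = (419.2 − 400) / 400 = 4.8%.
Labor's share = 1 − 0.31 = 0.69.
Capital: 0.31 × 9.4 = 2.914 pp.
Employment: 0.69 × 4.8 = 3.312 pp.
TFP growth = 6.5 − 6.226 = 0.274%.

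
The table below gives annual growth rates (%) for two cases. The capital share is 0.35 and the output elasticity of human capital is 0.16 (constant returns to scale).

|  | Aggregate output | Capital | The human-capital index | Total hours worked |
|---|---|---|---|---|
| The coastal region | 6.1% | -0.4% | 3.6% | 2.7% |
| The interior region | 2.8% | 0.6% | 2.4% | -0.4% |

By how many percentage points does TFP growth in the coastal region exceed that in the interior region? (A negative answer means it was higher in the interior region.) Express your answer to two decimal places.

1.94 percentage points

Labor's share = 1 − 0.35 − 0.16 = 0.49.
The coastal region: TFP = 6.1 + 0.14 − 0.576 − 1.323 = 4.341%.
The interior region: TFP = 2.8 − 0.21 − 0.384 + 0.196 = 2.402%.
Difference = 4.341 − (2.402) = 1.939 pp.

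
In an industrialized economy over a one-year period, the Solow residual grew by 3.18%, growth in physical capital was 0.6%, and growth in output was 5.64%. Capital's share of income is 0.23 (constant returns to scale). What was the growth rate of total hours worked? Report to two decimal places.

Labor's share = 1 − 0.23 = 0.77.
gY = gA + 0.23×0.6 + 0.77×g.
0.77×g = 5.64 − 3.18 − 0.138 = 2.322.
g = 2.322 / 0.77 = 3.0156%.

Total hours worked growth was 3.02%.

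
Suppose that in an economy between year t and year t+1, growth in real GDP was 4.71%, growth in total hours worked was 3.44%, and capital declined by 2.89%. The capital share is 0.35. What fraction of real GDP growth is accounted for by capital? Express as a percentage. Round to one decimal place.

Capital contributed 0.35 × (-2.89) = -1.0115 pp.
Share of growth = -1.0115 / 4.71 × 100 = -21.476%.

Capital accounted for -21.5% of growth.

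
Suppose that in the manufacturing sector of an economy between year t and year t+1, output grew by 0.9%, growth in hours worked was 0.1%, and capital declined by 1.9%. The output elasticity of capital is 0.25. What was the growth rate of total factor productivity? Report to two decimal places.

Labor's share = 1 − 0.25 = 0.75.
Capital: 0.25 × (-1.9) = -0.475 pp.
Hours worked: 0.75 × 0.1 = 0.075 pp.
TFP growth = 0.9 + 0.4 = 1.3%.

Total factor productivity grew 1.30%.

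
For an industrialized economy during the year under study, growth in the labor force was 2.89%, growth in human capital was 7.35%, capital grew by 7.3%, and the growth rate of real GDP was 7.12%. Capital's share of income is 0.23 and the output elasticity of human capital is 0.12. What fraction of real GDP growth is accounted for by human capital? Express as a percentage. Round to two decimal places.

12.39%

Human capital contributed 0.12 × 7.35 = 0.882 pp.
Share of growth = 0.882 / 7.12 × 100 = 12.3876%.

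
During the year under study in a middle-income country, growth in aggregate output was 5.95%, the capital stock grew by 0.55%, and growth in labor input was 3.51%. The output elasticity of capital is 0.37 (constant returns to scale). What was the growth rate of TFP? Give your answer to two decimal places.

Labor's share = 1 − 0.37 = 0.63.
The capital stock: 0.37 × 0.55 = 0.2035 pp.
Labor input: 0.63 × 3.51 = 2.2113 pp.
TFP growth = 5.95 − 2.4148 = 3.5352%.

3.54%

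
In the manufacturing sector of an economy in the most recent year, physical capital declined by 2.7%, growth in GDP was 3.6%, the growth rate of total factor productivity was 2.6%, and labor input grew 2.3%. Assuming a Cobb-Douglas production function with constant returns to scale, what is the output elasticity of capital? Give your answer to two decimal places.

gY = gA + α·gK + (1−α)·gL, so gY − gA − gL = α(gK − gL).
3.6 − 2.6 − 2.3 = α × (-2.7 − 2.3).
-1.3 = -5 α, so α = 0.26.

The output elasticity of capital is 0.26.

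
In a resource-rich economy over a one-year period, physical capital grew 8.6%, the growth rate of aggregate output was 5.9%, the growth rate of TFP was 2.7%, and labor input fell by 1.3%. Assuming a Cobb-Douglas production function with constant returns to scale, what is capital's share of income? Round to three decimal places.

0.455

gY = gA + α·gK + (1−α)·gL, so gY − gA − gL = α(gK − gL).
5.9 − 2.7 + 1.3 = α × (8.6 − (-1.3)).
4.5 = 9.9 α, so α = 0.45455.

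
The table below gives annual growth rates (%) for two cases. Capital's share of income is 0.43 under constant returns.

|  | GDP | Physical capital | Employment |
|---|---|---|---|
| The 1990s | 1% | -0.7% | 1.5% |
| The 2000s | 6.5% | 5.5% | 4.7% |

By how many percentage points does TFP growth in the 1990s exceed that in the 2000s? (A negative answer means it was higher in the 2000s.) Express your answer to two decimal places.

-1.01 percentage points

Labor's share = 1 − 0.43 = 0.57.
The 1990s: TFP = 1 + 0.301 − 0.855 = 0.446%.
The 2000s: TFP = 6.5 − 2.365 − 2.679 = 1.456%.
Difference = 0.446 − (1.456) = -1.01 pp.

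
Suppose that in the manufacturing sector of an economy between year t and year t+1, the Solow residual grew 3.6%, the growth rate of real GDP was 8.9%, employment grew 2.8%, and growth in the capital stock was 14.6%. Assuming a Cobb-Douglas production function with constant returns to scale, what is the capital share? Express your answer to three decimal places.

α = 0.212

gY = gA + α·gK + (1−α)·gL, so gY − gA − gL = α(gK − gL).
8.9 − 3.6 − 2.8 = α × (14.6 − 2.8).
2.5 = 11.8 α, so α = 0.21186.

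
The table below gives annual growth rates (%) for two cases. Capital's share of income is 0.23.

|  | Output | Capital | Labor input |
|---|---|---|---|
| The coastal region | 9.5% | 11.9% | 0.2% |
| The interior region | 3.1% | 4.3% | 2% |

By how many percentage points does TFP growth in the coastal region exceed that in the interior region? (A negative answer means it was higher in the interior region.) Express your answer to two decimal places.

Labor's share = 1 − 0.23 = 0.77.
The coastal region: TFP = 9.5 − 2.737 − 0.154 = 6.609%.
The interior region: TFP = 3.1 − 0.989 − 1.54 = 0.571%.
Difference = 6.609 − (0.571) = 6.038 pp.

6.04 percentage points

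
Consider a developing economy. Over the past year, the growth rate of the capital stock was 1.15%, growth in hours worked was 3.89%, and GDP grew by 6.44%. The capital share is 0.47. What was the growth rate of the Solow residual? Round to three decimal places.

Labor's share = 1 − 0.47 = 0.53.
The capital stock: 0.47 × 1.15 = 0.5405 pp.
Hours worked: 0.53 × 3.89 = 2.0617 pp.
TFP growth = 6.44 − 2.6022 = 3.8378%.

3.838%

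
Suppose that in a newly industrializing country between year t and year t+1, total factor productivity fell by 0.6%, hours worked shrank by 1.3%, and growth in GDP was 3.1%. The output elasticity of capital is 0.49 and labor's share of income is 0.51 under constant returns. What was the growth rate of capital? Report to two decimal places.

Labor's share = 1 − 0.49 = 0.51.
gY = gA + 0.51×(-1.3) + 0.49×g.
0.49×g = 3.1 + 0.6 + 0.663 = 4.363.
g = 4.363 / 0.49 = 8.9041%.

8.90%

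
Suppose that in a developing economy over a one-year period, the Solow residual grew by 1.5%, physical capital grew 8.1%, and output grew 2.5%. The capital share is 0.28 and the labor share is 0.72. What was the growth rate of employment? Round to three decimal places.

-1.761%

Labor's share = 1 − 0.28 = 0.72.
gY = gA + 0.28×8.1 + 0.72×g.
0.72×g = 2.5 − 1.5 − 2.268 = -1.268.
g = -1.268 / 0.72 = -1.76111%.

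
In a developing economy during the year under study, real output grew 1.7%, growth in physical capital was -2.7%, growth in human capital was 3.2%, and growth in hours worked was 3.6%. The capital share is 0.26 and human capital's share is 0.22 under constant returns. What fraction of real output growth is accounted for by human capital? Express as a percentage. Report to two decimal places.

Human capital contributed 0.22 × 3.2 = 0.704 pp.
Share of growth = 0.704 / 1.7 × 100 = 41.4118%.

Human capital accounted for 41.41% of growth.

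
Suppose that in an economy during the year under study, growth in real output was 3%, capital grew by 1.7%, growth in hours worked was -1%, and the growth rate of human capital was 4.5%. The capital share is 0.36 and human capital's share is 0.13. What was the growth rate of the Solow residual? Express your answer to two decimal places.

2.31%

Labor's share = 1 − 0.36 − 0.13 = 0.51.
Capital: 0.36 × 1.7 = 0.612 pp.
Human capital: 0.13 × 4.5 = 0.585 pp.
Hours worked: 0.51 × (-1) = -0.51 pp.
TFP growth = 3 − 0.687 = 2.313%.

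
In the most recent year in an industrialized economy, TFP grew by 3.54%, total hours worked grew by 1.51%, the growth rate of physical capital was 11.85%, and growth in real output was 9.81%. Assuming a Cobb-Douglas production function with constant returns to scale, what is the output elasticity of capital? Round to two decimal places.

gY = gA + α·gK + (1−α)·gL, so gY − gA − gL = α(gK − gL).
9.81 − 3.54 − 1.51 = α × (11.85 − 1.51).
4.76 = 10.34 α, so α = 0.4603.

0.46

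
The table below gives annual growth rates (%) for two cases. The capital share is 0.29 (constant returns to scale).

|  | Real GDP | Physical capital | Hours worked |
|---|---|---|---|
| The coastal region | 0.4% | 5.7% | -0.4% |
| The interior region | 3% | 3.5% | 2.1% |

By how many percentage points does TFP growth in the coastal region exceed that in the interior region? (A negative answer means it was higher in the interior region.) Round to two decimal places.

Labor's share = 1 − 0.29 = 0.71.
The coastal region: TFP = 0.4 − 1.653 + 0.284 = -0.969%.
The interior region: TFP = 3 − 1.015 − 1.491 = 0.494%.
Difference = -0.969 − (0.494) = -1.463 pp.

-1.46 percentage points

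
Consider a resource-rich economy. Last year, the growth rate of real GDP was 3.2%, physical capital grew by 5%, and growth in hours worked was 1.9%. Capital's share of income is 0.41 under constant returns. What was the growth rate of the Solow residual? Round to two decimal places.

0.03%

Labor's share = 1 − 0.41 = 0.59.
Physical capital: 0.41 × 5 = 2.05 pp.
Hours worked: 0.59 × 1.9 = 1.121 pp.
TFP growth = 3.2 − 3.171 = 0.029%.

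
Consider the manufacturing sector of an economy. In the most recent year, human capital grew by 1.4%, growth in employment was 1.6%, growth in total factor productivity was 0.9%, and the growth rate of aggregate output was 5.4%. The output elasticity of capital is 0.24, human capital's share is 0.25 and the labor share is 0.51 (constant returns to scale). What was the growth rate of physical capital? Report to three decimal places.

Labor's share = 1 − 0.24 − 0.25 = 0.51.
gY = gA + 0.25×1.4 + 0.51×1.6 + 0.24×g.
0.24×g = 5.4 − 0.9 − 1.166 = 3.334.
g = 3.334 / 0.24 = 13.89167%.

13.892%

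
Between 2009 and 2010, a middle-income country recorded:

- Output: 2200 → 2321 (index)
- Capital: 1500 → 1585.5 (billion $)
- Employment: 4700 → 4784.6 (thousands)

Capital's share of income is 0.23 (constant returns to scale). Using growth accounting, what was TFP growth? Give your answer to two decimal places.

Output growth = (2321 − 2200) / 2200 = 5.5%.
Capital growth = (1585.5 − 1500) / 1500 = 5.7%.
Employment growth = (4784.6 − 4700) / 4700 = 1.8%.
Labor's share = 1 − 0.23 = 0.77.
Capital: 0.23 × 5.7 = 1.311 pp.
Employment: 0.77 × 1.8 = 1.386 pp.
TFP growth = 5.5 − 2.697 = 2.803%.

2.80%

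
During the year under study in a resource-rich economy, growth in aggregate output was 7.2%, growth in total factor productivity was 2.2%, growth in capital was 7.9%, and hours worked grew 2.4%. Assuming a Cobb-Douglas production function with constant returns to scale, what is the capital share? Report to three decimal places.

α = 0.473

gY = gA + α·gK + (1−α)·gL, so gY − gA − gL = α(gK − gL).
7.2 − 2.2 − 2.4 = α × (7.9 − 2.4).
2.6 = 5.5 α, so α = 0.47273.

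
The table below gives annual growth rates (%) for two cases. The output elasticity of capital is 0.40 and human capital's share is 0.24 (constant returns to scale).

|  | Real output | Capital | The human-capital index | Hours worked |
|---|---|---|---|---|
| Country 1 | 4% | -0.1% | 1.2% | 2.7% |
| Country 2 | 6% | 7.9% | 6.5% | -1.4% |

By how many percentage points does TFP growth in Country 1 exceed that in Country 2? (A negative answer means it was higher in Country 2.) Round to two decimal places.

Labor's share = 1 − 0.4 − 0.24 = 0.36.
Country 1: TFP = 4 + 0.04 − 0.288 − 0.972 = 2.78%.
Country 2: TFP = 6 − 3.16 − 1.56 + 0.504 = 1.784%.
Difference = 2.78 − (1.784) = 0.996 pp.

1.00 percentage points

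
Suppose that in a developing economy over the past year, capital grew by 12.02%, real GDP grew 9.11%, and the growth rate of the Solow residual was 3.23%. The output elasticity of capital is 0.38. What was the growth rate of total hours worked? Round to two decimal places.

Labor's share = 1 − 0.38 = 0.62.
gY = gA + 0.38×12.02 + 0.62×g.
0.62×g = 9.11 − 3.23 − 4.5676 = 1.3124.
g = 1.3124 / 0.62 = 2.1168%.

Total hours worked growth was 2.12%.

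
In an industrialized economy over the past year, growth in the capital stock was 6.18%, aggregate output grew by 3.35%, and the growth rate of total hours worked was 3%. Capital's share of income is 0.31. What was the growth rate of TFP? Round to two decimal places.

Labor's share = 1 − 0.31 = 0.69.
The capital stock: 0.31 × 6.18 = 1.9158 pp.
Total hours worked: 0.69 × 3 = 2.07 pp.
TFP growth = 3.35 − 3.9858 = -0.6358%.

-0.64%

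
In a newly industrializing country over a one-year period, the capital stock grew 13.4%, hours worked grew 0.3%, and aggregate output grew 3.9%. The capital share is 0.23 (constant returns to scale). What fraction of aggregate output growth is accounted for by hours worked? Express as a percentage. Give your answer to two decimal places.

Hours worked accounted for 5.92% of growth.

Labor's share = 1 − 0.23 = 0.77.
Hours worked contributed 0.77 × 0.3 = 0.231 pp.
Share of growth = 0.231 / 3.9 × 100 = 5.9231%.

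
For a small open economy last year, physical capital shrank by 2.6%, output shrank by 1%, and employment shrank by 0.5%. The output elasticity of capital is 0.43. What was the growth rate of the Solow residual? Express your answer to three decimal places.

The Solow residual growth was 0.403%.

Labor's share = 1 − 0.43 = 0.57.
Physical capital: 0.43 × (-2.6) = -1.118 pp.
Employment: 0.57 × (-0.5) = -0.285 pp.
TFP growth = -1 + 1.403 = 0.403%.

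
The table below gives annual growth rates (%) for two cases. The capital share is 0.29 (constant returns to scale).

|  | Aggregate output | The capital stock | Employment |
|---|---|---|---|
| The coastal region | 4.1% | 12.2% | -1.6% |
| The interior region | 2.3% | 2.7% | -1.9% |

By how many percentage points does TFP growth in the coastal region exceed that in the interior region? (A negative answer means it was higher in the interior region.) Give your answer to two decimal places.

-1.17 percentage points

Labor's share = 1 − 0.29 = 0.71.
The coastal region: TFP = 4.1 − 3.538 + 1.136 = 1.698%.
The interior region: TFP = 2.3 − 0.783 + 1.349 = 2.866%.
Difference = 1.698 − (2.866) = -1.168 pp.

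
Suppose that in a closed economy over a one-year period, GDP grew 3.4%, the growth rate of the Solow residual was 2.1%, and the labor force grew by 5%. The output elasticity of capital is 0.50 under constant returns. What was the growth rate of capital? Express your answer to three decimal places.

-2.400%

Labor's share = 1 − 0.5 = 0.5.
gY = gA + 0.5×5 + 0.5×g.
0.5×g = 3.4 − 2.1 − 2.5 = -1.2.
g = -1.2 / 0.5 = -2.4%.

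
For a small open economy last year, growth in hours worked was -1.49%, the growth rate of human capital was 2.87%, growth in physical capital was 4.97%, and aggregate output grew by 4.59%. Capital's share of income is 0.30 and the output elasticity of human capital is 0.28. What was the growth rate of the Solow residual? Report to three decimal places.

2.921%

Labor's share = 1 − 0.3 − 0.28 = 0.42.
Physical capital: 0.3 × 4.97 = 1.491 pp.
Human capital: 0.28 × 2.87 = 0.8036 pp.
Hours worked: 0.42 × (-1.49) = -0.6258 pp.
TFP growth = 4.59 − 1.6688 = 2.9212%.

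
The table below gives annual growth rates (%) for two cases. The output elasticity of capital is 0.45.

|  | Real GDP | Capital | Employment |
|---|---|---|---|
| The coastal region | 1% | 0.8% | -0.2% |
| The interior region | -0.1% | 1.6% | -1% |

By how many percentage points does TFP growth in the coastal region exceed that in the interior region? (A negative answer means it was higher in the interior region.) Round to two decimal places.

1.02 percentage points

Labor's share = 1 − 0.45 = 0.55.
The coastal region: TFP = 1 − 0.36 + 0.11 = 0.75%.
The interior region: TFP = -0.1 − 0.72 + 0.55 = -0.27%.
Difference = 0.75 − (-0.27) = 1.02 pp.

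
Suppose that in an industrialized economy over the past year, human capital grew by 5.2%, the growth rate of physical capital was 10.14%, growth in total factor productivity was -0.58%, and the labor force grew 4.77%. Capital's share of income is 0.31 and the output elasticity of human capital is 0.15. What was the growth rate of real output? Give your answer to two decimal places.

Labor's share = 1 − 0.31 − 0.15 = 0.54.
Physical capital: 0.31 × 10.14 = 3.1434 pp.
Human capital: 0.15 × 5.2 = 0.78 pp.
The labor force: 0.54 × 4.77 = 2.5758 pp.
Output growth = -0.58 + 6.4992 = 5.9192%.

Real output grew 5.92%.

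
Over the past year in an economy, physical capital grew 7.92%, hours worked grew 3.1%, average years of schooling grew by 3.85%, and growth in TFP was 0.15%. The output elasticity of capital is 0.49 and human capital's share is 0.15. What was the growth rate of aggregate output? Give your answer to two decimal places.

Aggregate output grew 5.72%.

Labor's share = 1 − 0.49 − 0.15 = 0.36.
Physical capital: 0.49 × 7.92 = 3.8808 pp.
Average years of schooling: 0.15 × 3.85 = 0.5775 pp.
Hours worked: 0.36 × 3.1 = 1.116 pp.
Output growth = 0.15 + 5.5743 = 5.7243%.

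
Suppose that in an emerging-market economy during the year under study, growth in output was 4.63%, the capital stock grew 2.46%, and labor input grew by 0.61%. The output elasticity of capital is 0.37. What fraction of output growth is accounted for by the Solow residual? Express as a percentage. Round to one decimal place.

Labor's share = 1 − 0.37 = 0.63.
The capital stock: 0.37 × 2.46 = 0.9102 pp.
Labor input: 0.63 × 0.61 = 0.3843 pp.
TFP growth = 4.63 − 1.2945 = 3.3355%.
TFP share of growth = 3.3355 / 4.63 × 100 = 72.041%.

The Solow residual accounted for 72.0% of growth.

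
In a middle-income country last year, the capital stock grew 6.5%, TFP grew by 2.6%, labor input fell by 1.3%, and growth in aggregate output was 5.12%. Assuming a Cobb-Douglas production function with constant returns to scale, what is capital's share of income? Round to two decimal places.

gY = gA + α·gK + (1−α)·gL, so gY − gA − gL = α(gK − gL).
5.12 − 2.6 + 1.3 = α × (6.5 − (-1.3)).
3.82 = 7.8 α, so α = 0.4897.

Capital's share of income is 0.49.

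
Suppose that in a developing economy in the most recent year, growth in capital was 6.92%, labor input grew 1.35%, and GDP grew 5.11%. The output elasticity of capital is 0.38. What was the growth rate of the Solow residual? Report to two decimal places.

1.64%

Labor's share = 1 − 0.38 = 0.62.
Capital: 0.38 × 6.92 = 2.6296 pp.
Labor input: 0.62 × 1.35 = 0.837 pp.
TFP growth = 5.11 − 3.4666 = 1.6434%.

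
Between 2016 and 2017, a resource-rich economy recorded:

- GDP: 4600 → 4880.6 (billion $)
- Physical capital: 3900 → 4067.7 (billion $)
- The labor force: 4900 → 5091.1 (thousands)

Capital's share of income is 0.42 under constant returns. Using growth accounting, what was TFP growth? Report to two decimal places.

2.03%

GDP growth = (4880.6 − 4600) / 4600 = 6.1%.
Physical capital growth = (4067.7 − 3900) / 3900 = 4.3%.
The labor force growth = (5091.1 − 4900) / 4900 = 3.9%.
Labor's share = 1 − 0.42 = 0.58.
Physical capital: 0.42 × 4.3 = 1.806 pp.
The labor force: 0.58 × 3.9 = 2.262 pp.
TFP growth = 6.1 − 4.068 = 2.032%.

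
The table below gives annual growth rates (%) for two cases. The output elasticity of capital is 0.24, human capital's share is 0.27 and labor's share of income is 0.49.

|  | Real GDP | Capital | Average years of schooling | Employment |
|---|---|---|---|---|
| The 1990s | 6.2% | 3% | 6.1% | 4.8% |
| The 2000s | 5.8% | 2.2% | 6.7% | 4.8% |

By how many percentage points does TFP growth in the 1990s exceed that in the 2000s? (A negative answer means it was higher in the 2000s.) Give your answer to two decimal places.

Labor's share = 1 − 0.24 − 0.27 = 0.49.
The 1990s: TFP = 6.2 − 0.72 − 1.647 − 2.352 = 1.481%.
The 2000s: TFP = 5.8 − 0.528 − 1.809 − 2.352 = 1.111%.
Difference = 1.481 − (1.111) = 0.37 pp.

0.37 percentage points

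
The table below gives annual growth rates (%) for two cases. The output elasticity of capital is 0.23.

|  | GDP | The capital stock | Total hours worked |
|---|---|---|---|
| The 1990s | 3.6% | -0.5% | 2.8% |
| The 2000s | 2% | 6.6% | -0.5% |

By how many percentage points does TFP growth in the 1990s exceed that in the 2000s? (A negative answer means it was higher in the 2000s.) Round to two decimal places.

Labor's share = 1 − 0.23 = 0.77.
The 1990s: TFP = 3.6 + 0.115 − 2.156 = 1.559%.
The 2000s: TFP = 2 − 1.518 + 0.385 = 0.867%.
Difference = 1.559 − (0.867) = 0.692 pp.

0.69 percentage points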